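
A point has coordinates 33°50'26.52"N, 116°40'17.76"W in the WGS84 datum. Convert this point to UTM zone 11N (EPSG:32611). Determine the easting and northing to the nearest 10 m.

E 530380 m, N 3744540 m

Zone 11 central meridian λ₀ = 6×11 − 183 = -117°; Δλ = +0.3284°.
Transverse Mercator on WGS84 with k₀ = 0.9996 gives E = 530383.586 m, N = 3744541.829 m.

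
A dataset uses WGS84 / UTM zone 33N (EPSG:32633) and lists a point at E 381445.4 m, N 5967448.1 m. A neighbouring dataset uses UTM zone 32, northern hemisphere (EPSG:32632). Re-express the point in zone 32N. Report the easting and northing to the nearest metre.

UTM 33N → geographic: φ = 53.84199995°, λ = 13.19810012°.
UTM 32N (λ₀ = 9°) forward: E = 776149.451 m, N = 5974117.213 m.

E 776149 m, N 5974117 m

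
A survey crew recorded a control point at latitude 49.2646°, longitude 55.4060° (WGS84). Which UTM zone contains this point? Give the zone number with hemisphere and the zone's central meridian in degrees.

UTM zone = ⌊(λ + 180)/6⌋ + 1; 55.4060° ∈ [54°, 60°) → zone 40.
Hemisphere: N (φ ≥ 0).
Central meridian λ₀ = 6×40 − 183 = 57°.

Zone 40N, central meridian 57°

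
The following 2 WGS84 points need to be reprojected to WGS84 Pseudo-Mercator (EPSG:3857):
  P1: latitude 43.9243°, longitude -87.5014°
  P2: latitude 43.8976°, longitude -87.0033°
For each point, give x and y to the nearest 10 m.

P1: x -9740610 m, y 5453730 m; P2: x -9685160 m, y 5449610 m

Web Mercator: x = R·λ, y = R·ln tan(π/4+φ/2), R = 6378137 m.
P1 (43.9243°, -87.5014°) → (-9740611.292, 5453734.898) m.
P2 (43.8976°, -87.0033°) → (-9685163.053, 5449609.198) m.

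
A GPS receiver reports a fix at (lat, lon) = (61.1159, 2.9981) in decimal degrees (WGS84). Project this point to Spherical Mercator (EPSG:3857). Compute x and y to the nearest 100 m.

Web Mercator is spherical with R = a = 6378137 m.
x = R·λ = 6378137 × 0.052326716 = 333746.965 m.
y = R·ln tan(π/4 + φ/2) = 6378137 × 1.356584886 = 8652484.257 m.

x 333700 m, y 8652500 m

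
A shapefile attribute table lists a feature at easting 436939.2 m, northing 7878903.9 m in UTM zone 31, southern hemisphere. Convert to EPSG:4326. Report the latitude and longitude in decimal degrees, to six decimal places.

lat -19.182200°, lon 2.400200°

Zone 31S: λ₀ = 3°, k₀ = 0.9996, false easting 500000 m, false northing 10000000 m.
Meridian distance M = (N − FN)/k₀ = -2121944.9 m.
Inverse transverse Mercator on WGS84 gives φ = -19.18219968°, λ = 2.40019969°.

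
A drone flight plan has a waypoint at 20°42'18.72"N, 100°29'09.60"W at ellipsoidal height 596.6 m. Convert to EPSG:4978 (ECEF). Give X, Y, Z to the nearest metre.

X -1086374 m, Y -5869552 m, Z 2241105 m

WGS84: a = 6378137 m, e² = 0.006694380; N(φ) = a/√(1−e²sin²φ) = 6380807.377 m.
X = (N+h)·cosφ·cosλ = -1086373.695 m; Y = (N+h)·cosφ·sinλ = -5869551.641 m; Z = (N(1−e²)+h)·sinφ = 2241105.036 m.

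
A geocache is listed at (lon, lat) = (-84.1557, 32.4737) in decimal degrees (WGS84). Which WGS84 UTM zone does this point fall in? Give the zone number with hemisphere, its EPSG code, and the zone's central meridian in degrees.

Zone 16N (EPSG:32616), central meridian -87°

UTM zone = ⌊(λ + 180)/6⌋ + 1; -84.1557° ∈ [-90°, -84°) → zone 16.
Hemisphere: N (φ ≥ 0).
Central meridian λ₀ = 6×16 − 183 = -87°.
EPSG code: 32616.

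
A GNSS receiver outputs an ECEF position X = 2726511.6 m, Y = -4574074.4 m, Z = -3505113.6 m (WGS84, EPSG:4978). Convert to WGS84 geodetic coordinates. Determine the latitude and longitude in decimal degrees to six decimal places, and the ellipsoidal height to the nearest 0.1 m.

lat -33.531100°, lon -59.201700°, h 3445.8 m

λ = atan2(Y, X) = -59.20170043°; p = √(X²+Y²) = 5325037.3 m.
Bowring's method on WGS84 (a = 6378137 m, b = 6356752.314 m) gives φ = -33.53109999°, h = 3445.777 m.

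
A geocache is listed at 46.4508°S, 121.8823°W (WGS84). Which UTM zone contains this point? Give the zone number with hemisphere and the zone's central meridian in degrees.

UTM zone = ⌊(λ + 180)/6⌋ + 1; -121.8823° ∈ [-126°, -120°) → zone 10.
Hemisphere: S (φ < 0).
Central meridian λ₀ = 6×10 − 183 = -123°.

Zone 10S, central meridian -123°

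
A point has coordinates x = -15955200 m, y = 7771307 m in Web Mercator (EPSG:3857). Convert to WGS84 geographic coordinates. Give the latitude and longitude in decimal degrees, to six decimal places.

lat 57.054699°, lon -143.328000°

R = 6378137 m. λ = x/R = -143.32800021°.
φ = 2·arctan(exp(y/R)) − 90° = 2·arctan(3.38187) − 90° = 57.05469948°.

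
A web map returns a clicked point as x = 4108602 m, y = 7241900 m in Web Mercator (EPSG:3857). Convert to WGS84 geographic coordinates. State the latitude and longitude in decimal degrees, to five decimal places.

R = 6378137 m. λ = x/R = 36.90819973°.
φ = 2·arctan(exp(y/R)) − 90° = 2·arctan(3.11250) − 90° = 54.37709743°.

lat 54.37710°, lon 36.90820°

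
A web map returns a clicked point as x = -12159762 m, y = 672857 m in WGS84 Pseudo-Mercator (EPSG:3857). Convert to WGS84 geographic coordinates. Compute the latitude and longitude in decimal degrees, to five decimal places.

lat 6.03320°, lon -109.23300°

R = 6378137 m. λ = x/R = -109.23300056°.
φ = 2·arctan(exp(y/R)) − 90° = 2·arctan(1.11126) − 90° = 6.03319701°.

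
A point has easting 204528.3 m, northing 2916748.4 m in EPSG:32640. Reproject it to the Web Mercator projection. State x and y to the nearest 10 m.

Unproject from UTM 40N (λ₀ = 57°) → φ = 26.34020007°, λ = 54.03979968°.
Web Mercator (R = 6378137 m): x = 6015682.983 m, y = 3041277.556 m.

x 6015680 m, y 3041280 m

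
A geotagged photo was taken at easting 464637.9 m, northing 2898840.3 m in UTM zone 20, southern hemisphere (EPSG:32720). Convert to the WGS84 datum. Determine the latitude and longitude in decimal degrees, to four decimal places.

Zone 20S: λ₀ = -63°, k₀ = 0.9996, false easting 500000 m, false northing 10000000 m.
Meridian distance M = (N − FN)/k₀ = -7104001.3 m.
Inverse transverse Mercator on WGS84 gives φ = -64.03539966°, λ = -63.72389923°.

lat -64.0354°, lon -63.7239°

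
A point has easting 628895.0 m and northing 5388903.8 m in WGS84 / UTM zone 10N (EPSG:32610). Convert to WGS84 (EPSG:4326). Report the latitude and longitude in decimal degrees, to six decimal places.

lat 48.639900°, lon -121.250300°

Zone 10N: λ₀ = -123°, k₀ = 0.9996, false easting 500000 m.
Meridian distance M = (N − FN)/k₀ = 5391060.2 m.
Inverse transverse Mercator on WGS84 gives φ = 48.63989960°, λ = -121.25030006°.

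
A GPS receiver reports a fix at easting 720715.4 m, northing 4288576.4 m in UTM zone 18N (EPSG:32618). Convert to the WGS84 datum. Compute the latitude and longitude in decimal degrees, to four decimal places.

Zone 18N: λ₀ = -75°, k₀ = 0.9996, false easting 500000 m.
Meridian distance M = (N − FN)/k₀ = 4290292.5 m.
Inverse transverse Mercator on WGS84 gives φ = 38.71829965°, λ = -72.46129962°.

lat 38.7183°, lon -72.4613°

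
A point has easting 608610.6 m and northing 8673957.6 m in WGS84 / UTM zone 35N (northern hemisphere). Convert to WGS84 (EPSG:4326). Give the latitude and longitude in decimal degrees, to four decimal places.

Zone 35N: λ₀ = 27°, k₀ = 0.9996, false easting 500000 m.
Meridian distance M = (N − FN)/k₀ = 8677428.6 m.
Inverse transverse Mercator on WGS84 gives φ = 78.10040015°, λ = 31.72330076°.

lat 78.1004°, lon 31.7233°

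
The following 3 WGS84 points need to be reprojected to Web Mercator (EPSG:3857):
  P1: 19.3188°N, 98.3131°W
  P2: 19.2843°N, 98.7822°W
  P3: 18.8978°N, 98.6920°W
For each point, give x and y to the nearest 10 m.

Web Mercator: x = R·λ, y = R·ln tan(π/4+φ/2), R = 6378137 m.
P1 (19.3188°, -98.3131°) → (-10944164.230, 2192505.644) m.
P2 (19.2843°, -98.7822°) → (-10996384.203, 2188436.397) m.
P3 (18.8978°, -98.6920°) → (-10986343.185, 2142907.208) m.

P1: x -10944160 m, y 2192510 m; P2: x -10996380 m, y 2188440 m; P3: x -10986340 m, y 2142910 m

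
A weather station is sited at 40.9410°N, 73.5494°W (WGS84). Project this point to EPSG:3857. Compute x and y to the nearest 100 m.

Web Mercator is spherical with R = a = 6378137 m.
x = R·λ = 6378137 × -1.283679193 = -8187481.756 m.
y = R·ln tan(π/4 + φ/2) = 6378137 × 0.784499152 = 5003643.068 m.

x -8187500 m, y 5003600 m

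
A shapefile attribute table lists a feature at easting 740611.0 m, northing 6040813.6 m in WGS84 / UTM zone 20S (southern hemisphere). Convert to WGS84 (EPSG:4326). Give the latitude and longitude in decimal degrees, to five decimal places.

Zone 20S: λ₀ = -63°, k₀ = 0.9996, false easting 500000 m, false northing 10000000 m.
Meridian distance M = (N − FN)/k₀ = -3960770.7 m.
Inverse transverse Mercator on WGS84 gives φ = -35.74730020°, λ = -60.33910038°.

lat -35.74730°, lon -60.33910°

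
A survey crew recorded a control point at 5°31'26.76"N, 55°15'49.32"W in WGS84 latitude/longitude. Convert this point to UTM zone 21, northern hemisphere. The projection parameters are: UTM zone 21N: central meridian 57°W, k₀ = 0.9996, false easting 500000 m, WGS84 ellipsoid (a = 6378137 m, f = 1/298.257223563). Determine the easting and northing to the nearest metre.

E 692344 m, N 610879 m

Zone 21 central meridian λ₀ = 6×21 − 183 = -57°; Δλ = +1.7363°.
Transverse Mercator on WGS84 with k₀ = 0.9996 gives E = 692344.483 m, N = 610878.611 m.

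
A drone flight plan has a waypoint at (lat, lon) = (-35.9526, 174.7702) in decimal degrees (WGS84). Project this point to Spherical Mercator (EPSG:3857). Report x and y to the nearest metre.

Web Mercator is spherical with R = a = 6378137 m.
x = R·λ = 6378137 × 3.050315424 = 19455329.670 m.
y = R·ln tan(π/4 + φ/2) = 6378137 × -0.673253203 = -4294101.164 m.

x 19455330 m, y -4294101 m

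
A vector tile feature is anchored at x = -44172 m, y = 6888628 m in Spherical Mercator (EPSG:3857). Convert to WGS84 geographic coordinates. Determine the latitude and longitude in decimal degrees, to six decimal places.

R = 6378137 m. λ = x/R = -0.39680383°.
φ = 2·arctan(exp(y/R)) − 90° = 2·arctan(2.94479) − 90° = 52.48679834°.

lat 52.486798°, lon -0.396804°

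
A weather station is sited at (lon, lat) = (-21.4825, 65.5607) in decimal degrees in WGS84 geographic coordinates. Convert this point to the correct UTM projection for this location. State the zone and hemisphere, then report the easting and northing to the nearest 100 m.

Longitude -21.4825° lies in the 6° band [-24°, -18°), giving zone 27; latitude is north of the equator, so 27N.
Zone 27 central meridian λ₀ = 6×27 − 183 = -21°; Δλ = -0.4825°.
Transverse Mercator on WGS84 with k₀ = 0.9996 gives E = 477725.111 m, N = 7271031.223 m.

Zone 27N: E 477700 m, N 7271000 m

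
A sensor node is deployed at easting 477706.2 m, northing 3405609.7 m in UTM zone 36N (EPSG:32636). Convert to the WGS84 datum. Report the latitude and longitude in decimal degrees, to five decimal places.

Zone 36N: λ₀ = 33°, k₀ = 0.9996, false easting 500000 m.
Meridian distance M = (N − FN)/k₀ = 3406972.5 m.
Inverse transverse Mercator on WGS84 gives φ = 30.78329970°, λ = 32.76699961°.

lat 30.78330°, lon 32.76700°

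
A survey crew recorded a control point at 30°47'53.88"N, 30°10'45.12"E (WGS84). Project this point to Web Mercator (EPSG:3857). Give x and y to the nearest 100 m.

x 3359500 m, y 3606600 m

Web Mercator is spherical with R = a = 6378137 m.
x = R·λ = 6378137 × 0.526726406 = 3359533.177 m.
y = R·ln tan(π/4 + φ/2) = 6378137 × 0.565460129 = 3606582.170 m.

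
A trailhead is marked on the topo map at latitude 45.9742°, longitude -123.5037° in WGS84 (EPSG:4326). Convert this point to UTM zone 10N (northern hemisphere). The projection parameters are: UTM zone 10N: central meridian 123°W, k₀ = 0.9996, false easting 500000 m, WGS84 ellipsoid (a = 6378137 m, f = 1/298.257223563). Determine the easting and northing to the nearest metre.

Zone 10 central meridian λ₀ = 6×10 − 183 = -123°; Δλ = -0.5037°.
Transverse Mercator on WGS84 with k₀ = 0.9996 gives E = 460979.236 m, N = 5091304.271 m.

E 460979 m, N 5091304 m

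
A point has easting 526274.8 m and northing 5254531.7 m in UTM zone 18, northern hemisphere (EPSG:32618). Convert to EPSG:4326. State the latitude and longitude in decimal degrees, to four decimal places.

Zone 18N: λ₀ = -75°, k₀ = 0.9996, false easting 500000 m.
Meridian distance M = (N − FN)/k₀ = 5256634.4 m.
Inverse transverse Mercator on WGS84 gives φ = 47.44370034°, λ = -74.65149951°.

lat 47.4437°, lon -74.6515°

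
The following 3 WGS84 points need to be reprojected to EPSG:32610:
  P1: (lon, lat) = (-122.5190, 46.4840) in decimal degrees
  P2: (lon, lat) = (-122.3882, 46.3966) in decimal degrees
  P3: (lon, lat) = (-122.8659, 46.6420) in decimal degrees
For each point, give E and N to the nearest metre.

P1: E 536919 m, N 5147938 m; P2: E 547033 m, N 5138296 m; P3: E 510263 m, N 5165391 m

UTM zone 10N: λ₀ = -123°, k₀ = 0.9996.
P1 (46.4840°, -122.5190°) → (536918.841, 5147937.879) m.
P2 (46.3966°, -122.3882°) → (547033.441, 5138295.847) m.
P3 (46.6420°, -122.8659°) → (510262.926, 5165390.851) m.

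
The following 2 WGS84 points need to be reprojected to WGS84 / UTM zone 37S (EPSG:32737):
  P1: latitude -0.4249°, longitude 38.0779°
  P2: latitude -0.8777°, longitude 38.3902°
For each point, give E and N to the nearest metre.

UTM zone 37S: λ₀ = 39°, k₀ = 0.9996.
P1 (-0.4249°, 38.0779°) → (397391.700, 9953029.651) m.
P2 (-0.8777°, 38.3902°) → (432151.147, 9902982.171) m.

P1: E 397392 m, N 9953030 m; P2: E 432151 m, N 9902982 m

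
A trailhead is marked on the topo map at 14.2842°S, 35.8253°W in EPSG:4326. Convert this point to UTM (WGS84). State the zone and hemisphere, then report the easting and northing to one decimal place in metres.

Zone 25S: E 195163.1 m, N 8418986.7 m

Longitude -35.8253° lies in the 6° band [-36°, -30°), giving zone 25; latitude is south of the equator, so 25S.
Zone 25 central meridian λ₀ = 6×25 − 183 = -33°; Δλ = -2.8253°.
Transverse Mercator on WGS84 with k₀ = 0.9996 gives E = 195163.096 m, N = 8418986.711 m.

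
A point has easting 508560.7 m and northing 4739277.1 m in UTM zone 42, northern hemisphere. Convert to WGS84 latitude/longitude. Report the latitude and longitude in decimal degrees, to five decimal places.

Zone 42N: λ₀ = 69°, k₀ = 0.9996, false easting 500000 m.
Meridian distance M = (N − FN)/k₀ = 4741173.6 m.
Inverse transverse Mercator on WGS84 gives φ = 42.80599993°, λ = 69.10469971°.

lat 42.80600°, lon 69.10470°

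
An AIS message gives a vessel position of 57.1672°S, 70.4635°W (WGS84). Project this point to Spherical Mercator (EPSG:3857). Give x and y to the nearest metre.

x -7843961 m, y -7794370 m

Web Mercator is spherical with R = a = 6378137 m.
x = R·λ = 6378137 × -1.229820077 = -7843960.940 m.
y = R·ln tan(π/4 + φ/2) = 6378137 × -1.222044927 = -7794369.964 m.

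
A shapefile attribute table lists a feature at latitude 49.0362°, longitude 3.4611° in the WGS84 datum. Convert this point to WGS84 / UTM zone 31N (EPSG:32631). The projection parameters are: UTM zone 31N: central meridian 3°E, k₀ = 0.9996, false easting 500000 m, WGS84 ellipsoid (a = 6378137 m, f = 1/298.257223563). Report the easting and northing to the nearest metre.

Zone 31 central meridian λ₀ = 6×31 − 183 = 3°; Δλ = +0.4611°.
Transverse Mercator on WGS84 with k₀ = 0.9996 gives E = 533701.519 m, N = 5431582.380 m.

E 533702 m, N 5431582 m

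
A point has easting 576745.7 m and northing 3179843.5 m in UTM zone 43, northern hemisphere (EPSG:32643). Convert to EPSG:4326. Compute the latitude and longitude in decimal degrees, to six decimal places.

Zone 43N: λ₀ = 75°, k₀ = 0.9996, false easting 500000 m.
Meridian distance M = (N − FN)/k₀ = 3181115.9 m.
Inverse transverse Mercator on WGS84 gives φ = 28.74370027°, λ = 75.78599961°.

lat 28.743700°, lon 75.786000°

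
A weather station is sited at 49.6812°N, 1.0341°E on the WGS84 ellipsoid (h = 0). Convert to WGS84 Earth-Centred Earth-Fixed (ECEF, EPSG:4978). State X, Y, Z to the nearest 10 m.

X 4134290 m, Y 74630 m, Z 4839920 m

WGS84: a = 6378137 m, e² = 0.006694380; N(φ) = a/√(1−e²sin²φ) = 6390584.259 m.
X = (N+h)·cosφ·cosλ = 4134290.137 m; Y = (N+h)·cosφ·sinλ = 74625.631 m; Z = (N(1−e²)+h)·sinφ = 4839921.081 m.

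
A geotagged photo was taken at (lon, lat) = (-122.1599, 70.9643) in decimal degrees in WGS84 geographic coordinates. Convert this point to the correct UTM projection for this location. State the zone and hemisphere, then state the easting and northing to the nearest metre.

Longitude -122.1599° lies in the 6° band [-126°, -120°), giving zone 10; latitude is north of the equator, so 10N.
Zone 10 central meridian λ₀ = 6×10 − 183 = -123°; Δλ = +0.8401°.
Transverse Mercator on WGS84 with k₀ = 0.9996 gives E = 530580.609 m, N = 7873627.100 m.

Zone 10N: E 530581 m, N 7873627 m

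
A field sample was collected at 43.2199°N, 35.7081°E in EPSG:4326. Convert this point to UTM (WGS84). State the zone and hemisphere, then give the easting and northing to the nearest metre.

Zone 36N: E 719949 m, N 4788796 m

Longitude 35.7081° lies in the 6° band [30°, 36°), giving zone 36; latitude is north of the equator, so 36N.
Zone 36 central meridian λ₀ = 6×36 − 183 = 33°; Δλ = +2.7081°.
Transverse Mercator on WGS84 with k₀ = 0.9996 gives E = 719949.189 m, N = 4788795.741 m.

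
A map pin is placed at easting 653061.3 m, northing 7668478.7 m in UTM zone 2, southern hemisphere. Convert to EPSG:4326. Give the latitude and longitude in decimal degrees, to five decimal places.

lat -21.07830°, lon -169.52660°

Zone 2S: λ₀ = -171°, k₀ = 0.9996, false easting 500000 m, false northing 10000000 m.
Meridian distance M = (N − FN)/k₀ = -2332454.3 m.
Inverse transverse Mercator on WGS84 gives φ = -21.07830042°, λ = -169.52660002°.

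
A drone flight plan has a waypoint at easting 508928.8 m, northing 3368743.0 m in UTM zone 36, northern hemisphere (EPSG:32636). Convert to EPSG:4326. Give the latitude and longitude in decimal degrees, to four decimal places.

lat 30.4508°, lon 33.0930°

Zone 36N: λ₀ = 33°, k₀ = 0.9996, false easting 500000 m.
Meridian distance M = (N − FN)/k₀ = 3370091.0 m.
Inverse transverse Mercator on WGS84 gives φ = 30.45079969°, λ = 33.09299980°.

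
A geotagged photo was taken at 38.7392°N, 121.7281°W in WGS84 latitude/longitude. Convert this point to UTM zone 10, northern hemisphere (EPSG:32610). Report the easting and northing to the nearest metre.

Zone 10 central meridian λ₀ = 6×10 − 183 = -123°; Δλ = +1.2719°.
Transverse Mercator on WGS84 with k₀ = 0.9996 gives E = 610541.209 m, N = 4288603.838 m.

E 610541 m, N 4288604 m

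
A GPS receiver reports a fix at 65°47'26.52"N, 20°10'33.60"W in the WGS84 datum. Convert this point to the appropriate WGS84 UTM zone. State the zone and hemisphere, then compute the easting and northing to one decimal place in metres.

Zone 27N: E 537703.9 m, N 7296828.5 m

Longitude -20.1760° lies in the 6° band [-24°, -18°), giving zone 27; latitude is north of the equator, so 27N.
Zone 27 central meridian λ₀ = 6×27 − 183 = -21°; Δλ = +0.8240°.
Transverse Mercator on WGS84 with k₀ = 0.9996 gives E = 537703.918 m, N = 7296828.474 m.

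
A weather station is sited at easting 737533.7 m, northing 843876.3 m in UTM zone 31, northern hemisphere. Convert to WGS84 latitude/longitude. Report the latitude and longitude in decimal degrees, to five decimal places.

lat 7.62900°, lon 5.15310°

Zone 31N: λ₀ = 3°, k₀ = 0.9996, false easting 500000 m.
Meridian distance M = (N − FN)/k₀ = 844214.0 m.
Inverse transverse Mercator on WGS84 gives φ = 7.62899989°, λ = 5.15309969°.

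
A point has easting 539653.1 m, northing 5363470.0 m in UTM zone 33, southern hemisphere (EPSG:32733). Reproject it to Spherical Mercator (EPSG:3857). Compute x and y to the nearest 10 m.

Unproject from UTM 33S (λ₀ = 15°) → φ = -41.87970007°, λ = 15.47790059°.
Web Mercator (R = 6378137 m): x = 1722992.013 m, y = -5142976.097 m.

x 1722990 m, y -5142980 m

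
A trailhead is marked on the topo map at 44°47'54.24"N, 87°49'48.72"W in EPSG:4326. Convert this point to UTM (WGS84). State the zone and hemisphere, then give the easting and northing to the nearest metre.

Zone 16N: E 434338 m, N 4960891 m

Longitude -87.8302° lies in the 6° band [-90°, -84°), giving zone 16; latitude is north of the equator, so 16N.
Zone 16 central meridian λ₀ = 6×16 − 183 = -87°; Δλ = -0.8302°.
Transverse Mercator on WGS84 with k₀ = 0.9996 gives E = 434338.473 m, N = 4960890.796 m.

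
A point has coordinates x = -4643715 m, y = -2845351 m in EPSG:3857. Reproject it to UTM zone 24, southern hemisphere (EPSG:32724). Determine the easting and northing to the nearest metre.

E 225396 m, N 7259753 m

Web Mercator inverse (R = 6378137 m) → φ = -24.75230170°, λ = -41.71520160°.
UTM 24S forward: E = 225395.840 m, N = 7259753.405 m.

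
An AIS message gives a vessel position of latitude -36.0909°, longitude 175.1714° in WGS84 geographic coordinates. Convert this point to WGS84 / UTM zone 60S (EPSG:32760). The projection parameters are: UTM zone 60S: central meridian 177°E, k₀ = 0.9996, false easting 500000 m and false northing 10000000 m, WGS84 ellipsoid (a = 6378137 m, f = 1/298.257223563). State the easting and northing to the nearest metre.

E 335373 m, N 6004422 m

Zone 60 central meridian λ₀ = 6×60 − 183 = 177°; Δλ = -1.8286°.
Transverse Mercator on WGS84 with k₀ = 0.9996 gives E = 335373.342 m, N = 6004421.522 m.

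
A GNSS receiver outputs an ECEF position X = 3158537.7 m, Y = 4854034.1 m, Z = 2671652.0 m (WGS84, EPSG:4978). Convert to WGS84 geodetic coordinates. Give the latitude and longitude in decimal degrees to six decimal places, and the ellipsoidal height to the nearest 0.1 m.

lat 24.911900°, lon 56.947800°, h 3384.0 m

λ = atan2(Y, X) = 56.94779983°; p = √(X²+Y²) = 5791200.9 m.
Bowring's method on WGS84 (a = 6378137 m, b = 6356752.314 m) gives φ = 24.91189951°, h = 3384.045 m.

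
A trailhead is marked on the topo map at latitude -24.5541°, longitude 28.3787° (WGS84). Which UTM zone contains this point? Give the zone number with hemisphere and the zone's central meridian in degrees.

UTM zone = ⌊(λ + 180)/6⌋ + 1; 28.3787° ∈ [24°, 30°) → zone 35.
Hemisphere: S (φ < 0).
Central meridian λ₀ = 6×35 − 183 = 27°.

Zone 35S, central meridian 27°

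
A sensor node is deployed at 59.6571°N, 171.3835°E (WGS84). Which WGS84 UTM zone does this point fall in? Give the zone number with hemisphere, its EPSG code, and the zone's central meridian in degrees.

UTM zone = ⌊(λ + 180)/6⌋ + 1; 171.3835° ∈ [168°, 174°) → zone 59.
Hemisphere: N (φ ≥ 0).
Central meridian λ₀ = 6×59 − 183 = 171°.
EPSG code: 32659.

Zone 59N (EPSG:32659), central meridian 171°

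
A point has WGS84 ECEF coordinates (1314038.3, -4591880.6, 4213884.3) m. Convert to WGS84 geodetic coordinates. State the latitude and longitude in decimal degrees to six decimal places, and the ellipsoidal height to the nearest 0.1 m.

λ = atan2(Y, X) = -74.03069974°; p = √(X²+Y²) = 4776197.7 m.
Bowring's method on WGS84 (a = 6378137 m, b = 6356752.314 m) gives φ = 41.61190004°, h = 620.349 m.

lat 41.611900°, lon -74.030700°, h 620.3 m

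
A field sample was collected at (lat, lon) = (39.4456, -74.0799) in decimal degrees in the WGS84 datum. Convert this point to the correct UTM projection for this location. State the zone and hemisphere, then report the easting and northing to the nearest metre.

Zone 18N: E 579172 m, N 4366631 m

Longitude -74.0799° lies in the 6° band [-78°, -72°), giving zone 18; latitude is north of the equator, so 18N.
Zone 18 central meridian λ₀ = 6×18 − 183 = -75°; Δλ = +0.9201°.
Transverse Mercator on WGS84 with k₀ = 0.9996 gives E = 579171.588 m, N = 4366631.098 m.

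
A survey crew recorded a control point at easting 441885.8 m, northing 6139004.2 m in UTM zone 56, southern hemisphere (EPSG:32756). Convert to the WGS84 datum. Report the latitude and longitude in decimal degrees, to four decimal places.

Zone 56S: λ₀ = 153°, k₀ = 0.9996, false easting 500000 m, false northing 10000000 m.
Meridian distance M = (N − FN)/k₀ = -3862540.8 m.
Inverse transverse Mercator on WGS84 gives φ = -34.88969979°, λ = 152.36400043°.

lat -34.8897°, lon 152.3640°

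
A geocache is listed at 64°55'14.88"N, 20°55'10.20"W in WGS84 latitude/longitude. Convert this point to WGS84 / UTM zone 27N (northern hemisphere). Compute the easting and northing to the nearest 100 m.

Zone 27 central meridian λ₀ = 6×27 − 183 = -21°; Δλ = +0.0805°.
Transverse Mercator on WGS84 with k₀ = 0.9996 gives E = 503807.346 m, N = 7199630.369 m.

E 503800 m, N 7199600 m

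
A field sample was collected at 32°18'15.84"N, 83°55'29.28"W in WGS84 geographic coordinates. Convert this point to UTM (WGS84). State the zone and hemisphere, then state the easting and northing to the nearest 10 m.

Longitude -83.9248° lies in the 6° band [-84°, -78°), giving zone 17; latitude is north of the equator, so 17N.
Zone 17 central meridian λ₀ = 6×17 − 183 = -81°; Δλ = -2.9248°.
Transverse Mercator on WGS84 with k₀ = 0.9996 gives E = 224601.946 m, N = 3577935.463 m.

Zone 17N: E 224600 m, N 3577940 m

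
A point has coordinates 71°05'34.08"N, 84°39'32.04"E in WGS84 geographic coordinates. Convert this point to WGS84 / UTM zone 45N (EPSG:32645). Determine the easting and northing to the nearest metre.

E 415351 m, N 7889383 m

Zone 45 central meridian λ₀ = 6×45 − 183 = 87°; Δλ = -2.3411°.
Transverse Mercator on WGS84 with k₀ = 0.9996 gives E = 415351.248 m, N = 7889383.118 m.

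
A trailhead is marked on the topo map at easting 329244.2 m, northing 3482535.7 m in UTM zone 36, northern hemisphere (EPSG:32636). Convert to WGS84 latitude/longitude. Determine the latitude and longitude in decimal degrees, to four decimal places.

lat 31.4650°, lon 31.2027°

Zone 36N: λ₀ = 33°, k₀ = 0.9996, false easting 500000 m.
Meridian distance M = (N − FN)/k₀ = 3483929.3 m.
Inverse transverse Mercator on WGS84 gives φ = 31.46499980°, λ = 31.20269962°.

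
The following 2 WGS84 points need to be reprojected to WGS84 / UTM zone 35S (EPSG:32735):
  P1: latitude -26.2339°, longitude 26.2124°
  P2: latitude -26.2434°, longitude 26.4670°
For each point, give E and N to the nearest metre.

P1: E 421334 m, N 7098174 m; P2: E 446769 m, N 7097251 m

UTM zone 35S: λ₀ = 27°, k₀ = 0.9996.
P1 (-26.2339°, 26.2124°) → (421334.054, 7098173.785) m.
P2 (-26.2434°, 26.4670°) → (446768.535, 7097251.210) m.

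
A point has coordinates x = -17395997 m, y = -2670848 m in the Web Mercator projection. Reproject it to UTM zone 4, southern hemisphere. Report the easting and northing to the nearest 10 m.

E 779090 m, N 7418350 m

Web Mercator inverse (R = 6378137 m) → φ = -23.32069813°, λ = -156.27089988°.
UTM 4S forward: E = 779090.217 m, N = 7418345.661 m.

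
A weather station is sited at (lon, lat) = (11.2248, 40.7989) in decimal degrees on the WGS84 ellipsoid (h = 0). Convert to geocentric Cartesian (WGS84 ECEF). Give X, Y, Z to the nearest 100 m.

WGS84: a = 6378137 m, e² = 0.006694380; N(φ) = a/√(1−e²sin²φ) = 6387271.246 m.
X = (N+h)·cosφ·cosλ = 4742720.046 m; Y = (N+h)·cosφ·sinλ = 941217.371 m; Z = (N(1−e²)+h)·sinφ = 4145542.934 m.

X 4742700 m, Y 941200 m, Z 4145500 m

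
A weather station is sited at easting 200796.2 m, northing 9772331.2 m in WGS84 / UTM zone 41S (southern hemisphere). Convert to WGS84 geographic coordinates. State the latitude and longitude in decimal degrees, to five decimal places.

Zone 41S: λ₀ = 63°, k₀ = 0.9996, false easting 500000 m, false northing 10000000 m.
Meridian distance M = (N − FN)/k₀ = -227759.9 m.
Inverse transverse Mercator on WGS84 gives φ = -2.05749979°, λ = 60.31040040°.

lat -2.05750°, lon 60.31040°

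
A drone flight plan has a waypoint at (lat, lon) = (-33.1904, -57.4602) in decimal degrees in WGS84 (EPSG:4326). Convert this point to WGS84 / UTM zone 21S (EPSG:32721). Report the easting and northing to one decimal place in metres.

Zone 21 central meridian λ₀ = 6×21 − 183 = -57°; Δλ = -0.4602°.
Transverse Mercator on WGS84 with k₀ = 0.9996 gives E = 457102.421 m, N = 6327510.662 m.

E 457102.4 m, N 6327510.7 m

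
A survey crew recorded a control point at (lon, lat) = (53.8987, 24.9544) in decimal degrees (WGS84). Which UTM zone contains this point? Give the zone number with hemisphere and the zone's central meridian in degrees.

UTM zone = ⌊(λ + 180)/6⌋ + 1; 53.8987° ∈ [48°, 54°) → zone 39.
Hemisphere: N (φ ≥ 0).
Central meridian λ₀ = 6×39 − 183 = 51°.

Zone 39N, central meridian 51°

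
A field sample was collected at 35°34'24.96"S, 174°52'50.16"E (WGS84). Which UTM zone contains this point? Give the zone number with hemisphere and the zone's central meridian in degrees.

UTM zone = ⌊(λ + 180)/6⌋ + 1; 174.8806° ∈ [174°, 180°) → zone 60.
Hemisphere: S (φ < 0).
Central meridian λ₀ = 6×60 − 183 = 177°.

Zone 60S, central meridian 177°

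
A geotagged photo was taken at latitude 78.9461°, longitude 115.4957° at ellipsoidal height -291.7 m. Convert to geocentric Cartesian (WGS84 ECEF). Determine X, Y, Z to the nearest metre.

X -528068 m, Y 1107332 m, Z 6237758 m

WGS84: a = 6378137 m, e² = 0.006694380; N(φ) = a/√(1−e²sin²φ) = 6398801.015 m.
X = (N+h)·cosφ·cosλ = -528068.465 m; Y = (N+h)·cosφ·sinλ = 1107332.423 m; Z = (N(1−e²)+h)·sinφ = 6237758.084 m.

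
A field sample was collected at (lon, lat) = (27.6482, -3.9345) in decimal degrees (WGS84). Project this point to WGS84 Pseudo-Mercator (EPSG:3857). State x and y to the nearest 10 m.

Web Mercator is spherical with R = a = 6378137 m.
x = R·λ = 6378137 × 0.482552122 = 3077783.545 m.
y = R·ln tan(π/4 + φ/2) = 6378137 × -0.068724013 = -438331.169 m.

x 3077780 m, y -438330 m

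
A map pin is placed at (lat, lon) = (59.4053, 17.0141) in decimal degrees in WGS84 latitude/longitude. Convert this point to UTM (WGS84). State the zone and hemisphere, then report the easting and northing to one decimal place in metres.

Longitude 17.0141° lies in the 6° band [12°, 18°), giving zone 33; latitude is north of the equator, so 33N.
Zone 33 central meridian λ₀ = 6×33 − 183 = 15°; Δλ = +2.0141°.
Transverse Mercator on WGS84 with k₀ = 0.9996 gives E = 614340.576 m, N = 6586914.011 m.

Zone 33N: E 614340.6 m, N 6586914.0 m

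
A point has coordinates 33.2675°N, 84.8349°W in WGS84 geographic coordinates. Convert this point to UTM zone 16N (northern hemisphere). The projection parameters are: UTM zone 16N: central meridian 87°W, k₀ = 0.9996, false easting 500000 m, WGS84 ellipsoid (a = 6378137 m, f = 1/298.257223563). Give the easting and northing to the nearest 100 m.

E 701700 m, N 3683000 m

Zone 16 central meridian λ₀ = 6×16 − 183 = -87°; Δλ = +2.1651°.
Transverse Mercator on WGS84 with k₀ = 0.9996 gives E = 701661.351 m, N = 3683033.340 m.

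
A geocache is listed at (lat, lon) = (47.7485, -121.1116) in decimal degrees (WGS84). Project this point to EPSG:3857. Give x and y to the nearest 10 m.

Web Mercator is spherical with R = a = 6378137 m.
x = R·λ = 6378137 × -2.113796182 = -13482081.641 m.
y = R·ln tan(π/4 + φ/2) = 6378137 × 0.950922773 = 6065115.720 m.

x -13482080 m, y 6065120 m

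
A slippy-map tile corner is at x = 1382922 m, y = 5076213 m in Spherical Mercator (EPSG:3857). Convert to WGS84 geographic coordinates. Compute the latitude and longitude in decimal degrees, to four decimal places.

R = 6378137 m. λ = x/R = 12.42299969°.
φ = 2·arctan(exp(y/R)) − 90° = 2·arctan(2.21638) − 90° = 41.43160324°.

lat 41.4316°, lon 12.4230°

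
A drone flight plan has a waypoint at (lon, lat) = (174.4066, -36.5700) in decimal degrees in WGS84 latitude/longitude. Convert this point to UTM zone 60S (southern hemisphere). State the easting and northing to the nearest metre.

Zone 60 central meridian λ₀ = 6×60 − 183 = 177°; Δλ = -2.5934°.
Transverse Mercator on WGS84 with k₀ = 0.9996 gives E = 267933.419 m, N = 5949696.764 m.

E 267933 m, N 5949697 m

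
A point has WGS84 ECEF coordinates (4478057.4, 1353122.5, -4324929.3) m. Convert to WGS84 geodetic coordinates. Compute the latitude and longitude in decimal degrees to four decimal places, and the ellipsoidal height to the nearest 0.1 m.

lat -42.9458°, lon 16.8131°, h 2690.6 m

λ = atan2(Y, X) = 16.81309999°; p = √(X²+Y²) = 4678027.2 m.
Bowring's method on WGS84 (a = 6378137 m, b = 6356752.314 m) gives φ = -42.94579977°, h = 2690.606 m.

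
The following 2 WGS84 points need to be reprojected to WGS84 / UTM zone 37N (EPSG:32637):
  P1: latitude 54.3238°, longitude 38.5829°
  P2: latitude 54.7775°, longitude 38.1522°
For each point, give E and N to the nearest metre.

P1: E 472872 m, N 6019629 m; P2: E 445468 m, N 6070362 m

UTM zone 37N: λ₀ = 39°, k₀ = 0.9996.
P1 (54.3238°, 38.5829°) → (472871.976, 6019628.993) m.
P2 (54.7775°, 38.1522°) → (445468.449, 6070361.894) m.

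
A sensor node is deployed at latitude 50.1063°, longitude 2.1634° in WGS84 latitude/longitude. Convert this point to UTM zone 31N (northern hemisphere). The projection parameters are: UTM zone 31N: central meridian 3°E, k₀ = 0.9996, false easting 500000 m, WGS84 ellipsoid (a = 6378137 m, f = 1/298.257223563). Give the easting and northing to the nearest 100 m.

E 440200 m, N 5550800 m

Zone 31 central meridian λ₀ = 6×31 − 183 = 3°; Δλ = -0.8366°.
Transverse Mercator on WGS84 with k₀ = 0.9996 gives E = 440176.002 m, N = 5550784.839 m.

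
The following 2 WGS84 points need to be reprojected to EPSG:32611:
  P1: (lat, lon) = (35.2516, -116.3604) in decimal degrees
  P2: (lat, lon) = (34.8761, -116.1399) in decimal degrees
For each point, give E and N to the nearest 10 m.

UTM zone 11N: λ₀ = -117°, k₀ = 0.9996.
P1 (35.2516°, -116.3604°) → (558185.751, 3901132.578) m.
P2 (34.8761°, -116.1399°) → (578604.700, 3859640.540) m.

P1: E 558190 m, N 3901130 m; P2: E 578600 m, N 3859640 m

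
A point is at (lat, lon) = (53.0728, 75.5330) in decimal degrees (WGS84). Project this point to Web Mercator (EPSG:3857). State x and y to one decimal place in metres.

Web Mercator is spherical with R = a = 6378137 m.
x = R·λ = 6378137 × 1.318299544 = 8408295.098 m.
y = R·ln tan(π/4 + φ/2) = 6378137 × 1.096946541 = 6996475.319 m.

x 8408295.1 m, y 6996475.3 m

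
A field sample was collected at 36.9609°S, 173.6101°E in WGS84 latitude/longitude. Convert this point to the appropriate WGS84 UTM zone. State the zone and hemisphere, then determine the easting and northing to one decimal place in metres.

Longitude 173.6101° lies in the 6° band [168°, 174°), giving zone 59; latitude is south of the equator, so 59S.
Zone 59 central meridian λ₀ = 6×59 − 183 = 171°; Δλ = +2.6101°.
Transverse Mercator on WGS84 with k₀ = 0.9996 gives E = 732377.754 m, N = 5906281.340 m.

Zone 59S: E 732377.8 m, N 5906281.3 m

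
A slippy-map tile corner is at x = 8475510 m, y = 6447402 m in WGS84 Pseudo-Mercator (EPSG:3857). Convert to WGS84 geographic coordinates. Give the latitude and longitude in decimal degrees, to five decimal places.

R = 6378137 m. λ = x/R = 76.13680174°.
φ = 2·arctan(exp(y/R)) − 90° = 2·arctan(2.74796) − 90° = 50.00650229°.

lat 50.00650°, lon 76.13680°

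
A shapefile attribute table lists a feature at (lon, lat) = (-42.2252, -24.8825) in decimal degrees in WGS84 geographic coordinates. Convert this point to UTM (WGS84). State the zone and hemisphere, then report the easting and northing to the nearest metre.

Longitude -42.2252° lies in the 6° band [-48°, -42°), giving zone 23; latitude is south of the equator, so 23S.
Zone 23 central meridian λ₀ = 6×23 − 183 = -45°; Δλ = +2.7748°.
Transverse Mercator on WGS84 with k₀ = 0.9996 gives E = 780341.243 m, N = 7245204.992 m.

Zone 23S: E 780341 m, N 7245205 m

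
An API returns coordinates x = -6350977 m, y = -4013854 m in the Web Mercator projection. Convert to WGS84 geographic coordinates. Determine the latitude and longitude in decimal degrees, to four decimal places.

R = 6378137 m. λ = x/R = -57.05179708°.
φ = 2·arctan(exp(y/R)) − 90° = 2·arctan(0.53296) − 90° = -33.88860359°.

lat -33.8886°, lon -57.0518°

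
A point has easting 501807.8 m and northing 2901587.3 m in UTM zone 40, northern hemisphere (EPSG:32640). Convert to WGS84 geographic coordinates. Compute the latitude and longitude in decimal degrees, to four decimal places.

Zone 40N: λ₀ = 57°, k₀ = 0.9996, false easting 500000 m.
Meridian distance M = (N − FN)/k₀ = 2902748.4 m.
Inverse transverse Mercator on WGS84 gives φ = 26.23389972°, λ = 57.01809996°.

lat 26.2339°, lon 57.0181°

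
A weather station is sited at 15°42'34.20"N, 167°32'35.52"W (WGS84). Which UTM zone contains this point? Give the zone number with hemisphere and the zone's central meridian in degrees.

UTM zone = ⌊(λ + 180)/6⌋ + 1; -167.5432° ∈ [-168°, -162°) → zone 3.
Hemisphere: N (φ ≥ 0).
Central meridian λ₀ = 6×3 − 183 = -165°.

Zone 3N, central meridian -165°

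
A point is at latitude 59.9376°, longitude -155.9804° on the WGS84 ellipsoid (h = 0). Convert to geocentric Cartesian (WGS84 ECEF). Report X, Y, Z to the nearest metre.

WGS84: a = 6378137 m, e² = 0.006694380; N(φ) = a/√(1−e²sin²φ) = 6394188.873 m.
X = (N+h)·cosφ·cosλ = -2925752.968 m; Y = (N+h)·cosφ·sinλ = -1303828.583 m; Z = (N(1−e²)+h)·sinφ = 5496997.809 m.

X -2925753 m, Y -1303829 m, Z 5496998 m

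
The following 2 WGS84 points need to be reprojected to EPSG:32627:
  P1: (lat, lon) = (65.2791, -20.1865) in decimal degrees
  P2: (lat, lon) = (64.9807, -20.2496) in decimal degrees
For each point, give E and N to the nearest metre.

P1: E 537960 m, N 7239805 m; P2: E 535411 m, N 7206514 m

UTM zone 27N: λ₀ = -21°, k₀ = 0.9996.
P1 (65.2791°, -20.1865°) → (537960.393, 7239805.101) m.
P2 (64.9807°, -20.2496°) → (535411.238, 7206513.772) m.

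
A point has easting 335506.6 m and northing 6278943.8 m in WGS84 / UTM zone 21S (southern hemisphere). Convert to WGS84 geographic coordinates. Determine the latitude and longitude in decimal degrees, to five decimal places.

lat -33.61660°, lon -58.77320°

Zone 21S: λ₀ = -57°, k₀ = 0.9996, false easting 500000 m, false northing 10000000 m.
Meridian distance M = (N − FN)/k₀ = -3722545.2 m.
Inverse transverse Mercator on WGS84 gives φ = -33.61660045°, λ = -58.77319967°.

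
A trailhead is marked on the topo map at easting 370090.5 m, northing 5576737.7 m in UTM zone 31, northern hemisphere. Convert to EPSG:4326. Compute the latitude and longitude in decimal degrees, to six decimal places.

lat 50.328400°, lon 1.174800°

Zone 31N: λ₀ = 3°, k₀ = 0.9996, false easting 500000 m.
Meridian distance M = (N − FN)/k₀ = 5578969.3 m.
Inverse transverse Mercator on WGS84 gives φ = 50.32840015°, λ = 1.17480022°.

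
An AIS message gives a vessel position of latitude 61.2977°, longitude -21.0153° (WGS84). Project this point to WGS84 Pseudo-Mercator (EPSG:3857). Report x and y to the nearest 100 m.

Web Mercator is spherical with R = a = 6378137 m.
x = R·λ = 6378137 × -0.366786178 = -2339412.495 m.
y = R·ln tan(π/4 + φ/2) = 6378137 × 1.363172701 = 8694502.241 m.

x -2339400 m, y 8694500 m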